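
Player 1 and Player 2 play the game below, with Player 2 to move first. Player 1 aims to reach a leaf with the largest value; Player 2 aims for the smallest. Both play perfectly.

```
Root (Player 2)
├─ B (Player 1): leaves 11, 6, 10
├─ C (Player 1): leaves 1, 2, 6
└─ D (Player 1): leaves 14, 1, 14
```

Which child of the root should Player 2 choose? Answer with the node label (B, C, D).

C

B (Player 1): max(11, 6, 10) = 11
C (Player 1): max(1, 2, 6) = 6
D (Player 1): max(14, 1, 14) = 14
Root (Player 2): min(11, 6, 14) = 6
Player 2 picks the child with the lowest value: C (value 6).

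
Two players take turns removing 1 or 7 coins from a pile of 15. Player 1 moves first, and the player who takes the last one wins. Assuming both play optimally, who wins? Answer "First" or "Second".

First

W/L table (W = player to move can force a win):
i:   0  1  2  3  4  5  6  7  8  9 10 11 12 13 14 15
     L  W  L  W  L  W  L  W  L  W  L  W  L  W  L  W
Position 15 is W, so the first player wins.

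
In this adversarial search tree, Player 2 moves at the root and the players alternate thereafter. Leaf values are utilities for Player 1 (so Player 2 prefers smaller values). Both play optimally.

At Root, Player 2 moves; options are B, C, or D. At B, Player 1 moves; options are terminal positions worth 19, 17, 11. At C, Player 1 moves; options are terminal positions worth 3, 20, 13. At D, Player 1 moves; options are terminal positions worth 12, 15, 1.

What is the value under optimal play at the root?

15

B (Player 1): max(19, 17, 11) = 19
C (Player 1): max(3, 20, 13) = 20
D (Player 1): max(12, 15, 1) = 15
Root (Player 2): min(19, 20, 15) = 15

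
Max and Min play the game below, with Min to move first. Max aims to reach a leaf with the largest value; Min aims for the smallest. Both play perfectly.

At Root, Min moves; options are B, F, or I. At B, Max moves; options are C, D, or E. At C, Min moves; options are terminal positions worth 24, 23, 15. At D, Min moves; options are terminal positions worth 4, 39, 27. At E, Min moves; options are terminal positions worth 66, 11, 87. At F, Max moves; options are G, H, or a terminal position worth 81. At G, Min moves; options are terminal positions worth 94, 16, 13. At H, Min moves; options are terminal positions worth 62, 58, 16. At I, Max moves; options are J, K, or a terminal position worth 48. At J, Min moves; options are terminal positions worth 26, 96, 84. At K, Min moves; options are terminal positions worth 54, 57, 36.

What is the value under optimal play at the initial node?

15

C (Min): min(24, 23, 15) = 15
D (Min): min(4, 39, 27) = 4
E (Min): min(66, 11, 87) = 11
B (Max): max(15, 4, 11) = 15
G (Min): min(94, 16, 13) = 13
H (Min): min(62, 58, 16) = 16
F (Max): max(13, 16, 81) = 81
J (Min): min(26, 96, 84) = 26
K (Min): min(54, 57, 36) = 36
I (Max): max(26, 36, 48) = 48
Root (Min): min(15, 81, 48) = 15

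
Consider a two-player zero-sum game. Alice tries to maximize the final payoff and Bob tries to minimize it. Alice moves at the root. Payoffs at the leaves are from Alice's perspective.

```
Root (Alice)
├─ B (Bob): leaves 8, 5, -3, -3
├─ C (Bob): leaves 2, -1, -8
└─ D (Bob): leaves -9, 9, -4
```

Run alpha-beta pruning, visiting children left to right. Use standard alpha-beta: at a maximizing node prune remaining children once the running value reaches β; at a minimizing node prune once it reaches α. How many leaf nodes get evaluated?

8

B [α=-∞,β=+∞]: v=-3
C [α=-3,β=+∞]: v=-8
D [α=-3,β=+∞]: v=-9 after child 1 ≤ α → α-cutoff, skip 2
Root [α=-∞,β=+∞]: v=-3
Leaves evaluated: 8 of 10.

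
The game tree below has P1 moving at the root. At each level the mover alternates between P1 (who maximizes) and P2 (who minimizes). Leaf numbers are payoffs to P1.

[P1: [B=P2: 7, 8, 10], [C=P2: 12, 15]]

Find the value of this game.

B (P2): min(7, 8, 10) = 7
C (P2): min(12, 15) = 12
Root (P1): max(7, 12) = 12

12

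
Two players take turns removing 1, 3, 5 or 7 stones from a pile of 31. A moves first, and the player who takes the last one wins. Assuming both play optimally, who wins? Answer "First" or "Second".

W/L table (W = player to move can force a win):
i:   0  1  2  3  4  5  6  7  8  9 10 11 12 13 14 15 16 17 18 19 20 21 22 23 24 25 26 27 28 29 30 31
     L  W  L  W  L  W  L  W  L  W  L  W  L  W  L  W  L  W  L  W  L  W  L  W  L  W  L  W  L  W  L  W
Position 31 is W, so the first player wins.

First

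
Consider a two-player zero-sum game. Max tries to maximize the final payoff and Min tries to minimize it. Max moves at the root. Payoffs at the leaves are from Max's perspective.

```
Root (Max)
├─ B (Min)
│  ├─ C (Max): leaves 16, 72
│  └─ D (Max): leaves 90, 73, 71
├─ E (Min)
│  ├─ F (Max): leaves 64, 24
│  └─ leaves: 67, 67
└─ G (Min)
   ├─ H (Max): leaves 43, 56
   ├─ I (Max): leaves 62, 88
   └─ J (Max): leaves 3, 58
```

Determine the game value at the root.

C (Max): max(16, 72) = 72
D (Max): max(90, 73, 71) = 90
B (Min): min(72, 90) = 72
F (Max): max(64, 24) = 64
E (Min): min(64, 67, 67) = 64
H (Max): max(43, 56) = 56
I (Max): max(62, 88) = 88
J (Max): max(3, 58) = 58
G (Min): min(56, 88, 58) = 56
Root (Max): max(72, 64, 56) = 72

72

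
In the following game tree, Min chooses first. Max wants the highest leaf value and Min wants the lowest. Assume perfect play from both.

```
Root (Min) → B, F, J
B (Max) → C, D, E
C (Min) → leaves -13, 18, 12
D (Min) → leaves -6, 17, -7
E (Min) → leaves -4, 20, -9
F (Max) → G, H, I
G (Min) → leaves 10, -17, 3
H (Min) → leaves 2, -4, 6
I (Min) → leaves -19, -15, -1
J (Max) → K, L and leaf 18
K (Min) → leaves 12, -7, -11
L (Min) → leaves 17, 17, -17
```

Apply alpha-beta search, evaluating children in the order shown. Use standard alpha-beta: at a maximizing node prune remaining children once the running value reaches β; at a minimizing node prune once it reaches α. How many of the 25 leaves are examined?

22

C [α=-∞,β=+∞]: v=-13
D [α=-13,β=+∞]: v=-7
E [α=-7,β=+∞]: v=-9
B [α=-∞,β=+∞]: v=-7
G [α=-∞,β=-7]: v=-17
H [α=-17,β=-7]: v=-4
F [α=-∞,β=-7]: v=-4 after child 2 ≥ β → β-cutoff, skip 1
K [α=-∞,β=-7]: v=-11
L [α=-11,β=-7]: v=-17
J [α=-∞,β=-7]: v=18
Root [α=-∞,β=+∞]: v=-7
Leaves evaluated: 22 of 25.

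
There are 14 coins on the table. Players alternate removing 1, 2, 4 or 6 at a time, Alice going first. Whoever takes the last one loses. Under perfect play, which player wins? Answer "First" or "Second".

First

Compute winning (W) and losing (L) positions by backward induction:
i:   0  1  2  3  4  5  6  7  8  9 10 11 12 13 14
     W  L  W  W  L  W  W  W  W  L  W  W  L  W  W
Position 14 is W, so the first player wins.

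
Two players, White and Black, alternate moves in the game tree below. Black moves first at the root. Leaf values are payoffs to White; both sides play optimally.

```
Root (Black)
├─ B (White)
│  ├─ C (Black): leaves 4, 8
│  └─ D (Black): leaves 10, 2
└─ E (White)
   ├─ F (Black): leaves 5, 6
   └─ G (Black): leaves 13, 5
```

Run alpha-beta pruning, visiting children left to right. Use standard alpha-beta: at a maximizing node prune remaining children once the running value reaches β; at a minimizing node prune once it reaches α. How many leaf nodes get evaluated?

C [α=-∞,β=+∞]: v=4
D [α=4,β=+∞]: v=2
B [α=-∞,β=+∞]: v=4
F [α=-∞,β=4]: v=5
E [α=-∞,β=4]: v=5 after child 1 ≥ β → β-cutoff, skip 1
Root [α=-∞,β=+∞]: v=4
Leaves evaluated: 6 of 8.

6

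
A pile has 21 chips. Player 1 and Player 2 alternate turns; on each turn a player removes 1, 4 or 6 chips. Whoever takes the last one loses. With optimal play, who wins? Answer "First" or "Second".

Second

Mark each pile size as W (mover wins) or L (mover loses):
i:   0  1  2  3  4  5  6  7  8  9 10 11 12 13 14 15 16 17 18 19 20 21
     W  L  W  L  W  W  L  W  L  W  W  L  W  L  W  W  L  W  L  W  W  L
Position 21 is L, so the second player wins.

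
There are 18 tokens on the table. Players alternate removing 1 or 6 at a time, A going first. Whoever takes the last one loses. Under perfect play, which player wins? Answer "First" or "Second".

First

Compute winning (W) and losing (L) positions by backward induction:
i:   0  1  2  3  4  5  6  7  8  9 10 11 12 13 14 15 16 17 18
     W  L  W  L  W  L  W  W  L  W  L  W  L  W  W  L  W  L  W
Position 18 is W, so the first player wins.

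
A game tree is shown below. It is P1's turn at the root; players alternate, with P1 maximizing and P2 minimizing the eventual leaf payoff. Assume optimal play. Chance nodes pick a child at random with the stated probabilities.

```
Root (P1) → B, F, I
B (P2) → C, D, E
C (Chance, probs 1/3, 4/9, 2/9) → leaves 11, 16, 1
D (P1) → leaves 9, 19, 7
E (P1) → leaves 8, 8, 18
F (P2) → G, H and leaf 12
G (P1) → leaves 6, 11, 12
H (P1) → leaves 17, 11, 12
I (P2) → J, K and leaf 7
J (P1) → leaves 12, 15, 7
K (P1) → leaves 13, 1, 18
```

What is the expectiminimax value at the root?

12

C (Chance): 1/3·11 + 4/9·16 + 2/9·1 = 11
D (P1): max(9, 19, 7) = 19
E (P1): max(8, 8, 18) = 18
B (P2): min(11, 19, 18) = 11
G (P1): max(6, 11, 12) = 12
H (P1): max(17, 11, 12) = 17
F (P2): min(12, 17, 12) = 12
J (P1): max(12, 15, 7) = 15
K (P1): max(13, 1, 18) = 18
I (P2): min(15, 18, 7) = 7
Root (P1): max(11, 12, 7) = 12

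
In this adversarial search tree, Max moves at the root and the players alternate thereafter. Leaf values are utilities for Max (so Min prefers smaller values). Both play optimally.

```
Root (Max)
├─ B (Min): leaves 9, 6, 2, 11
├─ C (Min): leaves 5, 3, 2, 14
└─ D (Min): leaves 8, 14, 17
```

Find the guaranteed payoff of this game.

8

B (Min): min(9, 6, 2, 11) = 2
C (Min): min(5, 3, 2, 14) = 2
D (Min): min(8, 14, 17) = 8
Root (Max): max(2, 2, 8) = 8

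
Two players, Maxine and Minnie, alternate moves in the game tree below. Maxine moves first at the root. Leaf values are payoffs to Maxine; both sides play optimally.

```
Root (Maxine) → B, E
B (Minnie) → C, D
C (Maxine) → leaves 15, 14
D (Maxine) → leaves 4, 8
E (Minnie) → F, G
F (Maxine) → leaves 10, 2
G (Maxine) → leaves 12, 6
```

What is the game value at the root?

10

C (Maxine): max(15, 14) = 15
D (Maxine): max(4, 8) = 8
B (Minnie): min(15, 8) = 8
F (Maxine): max(10, 2) = 10
G (Maxine): max(12, 6) = 12
E (Minnie): min(10, 12) = 10
Root (Maxine): max(8, 10) = 10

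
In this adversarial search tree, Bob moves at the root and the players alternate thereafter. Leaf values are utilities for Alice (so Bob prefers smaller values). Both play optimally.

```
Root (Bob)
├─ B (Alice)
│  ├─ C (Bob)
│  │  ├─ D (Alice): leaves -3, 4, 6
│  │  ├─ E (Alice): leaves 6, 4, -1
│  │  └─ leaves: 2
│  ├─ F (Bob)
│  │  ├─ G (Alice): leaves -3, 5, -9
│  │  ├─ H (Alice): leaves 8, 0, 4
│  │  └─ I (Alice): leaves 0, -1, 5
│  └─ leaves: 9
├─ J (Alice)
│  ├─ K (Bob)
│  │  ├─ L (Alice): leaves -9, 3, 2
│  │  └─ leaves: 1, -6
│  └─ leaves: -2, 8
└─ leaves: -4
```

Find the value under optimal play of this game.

-4

D (Alice): max(-3, 4, 6) = 6
E (Alice): max(6, 4, -1) = 6
C (Bob): min(6, 6, 2) = 2
G (Alice): max(-3, 5, -9) = 5
H (Alice): max(8, 0, 4) = 8
I (Alice): max(0, -1, 5) = 5
F (Bob): min(5, 8, 5) = 5
B (Alice): max(2, 5, 9) = 9
L (Alice): max(-9, 3, 2) = 3
K (Bob): min(3, 1, -6) = -6
J (Alice): max(-6, -2, 8) = 8
Root (Bob): min(9, 8, -4) = -4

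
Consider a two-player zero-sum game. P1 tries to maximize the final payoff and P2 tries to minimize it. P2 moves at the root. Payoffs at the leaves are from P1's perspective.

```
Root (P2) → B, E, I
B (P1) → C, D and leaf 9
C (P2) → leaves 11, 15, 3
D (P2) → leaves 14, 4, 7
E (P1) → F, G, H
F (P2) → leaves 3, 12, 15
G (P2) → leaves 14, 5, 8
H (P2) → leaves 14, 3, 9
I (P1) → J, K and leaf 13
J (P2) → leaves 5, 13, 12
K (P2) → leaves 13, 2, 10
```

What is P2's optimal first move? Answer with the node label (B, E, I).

C (P2): min(11, 15, 3) = 3
D (P2): min(14, 4, 7) = 4
B (P1): max(3, 4, 9) = 9
F (P2): min(3, 12, 15) = 3
G (P2): min(14, 5, 8) = 5
H (P2): min(14, 3, 9) = 3
E (P1): max(3, 5, 3) = 5
J (P2): min(5, 13, 12) = 5
K (P2): min(13, 2, 10) = 2
I (P1): max(5, 2, 13) = 13
Root (P2): min(9, 5, 13) = 5
P2 picks the child with the lowest value: E (value 5).

E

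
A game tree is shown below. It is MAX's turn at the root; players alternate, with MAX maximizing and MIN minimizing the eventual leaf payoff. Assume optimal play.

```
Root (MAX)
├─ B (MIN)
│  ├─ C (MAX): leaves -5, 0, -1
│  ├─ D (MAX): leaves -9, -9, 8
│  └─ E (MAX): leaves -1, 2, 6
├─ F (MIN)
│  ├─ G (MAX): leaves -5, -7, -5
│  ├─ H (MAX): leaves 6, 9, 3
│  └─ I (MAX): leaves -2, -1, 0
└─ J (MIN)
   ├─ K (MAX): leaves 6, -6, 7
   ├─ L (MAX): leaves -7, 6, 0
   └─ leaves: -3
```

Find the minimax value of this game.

C (MAX): max(-5, 0, -1) = 0
D (MAX): max(-9, -9, 8) = 8
E (MAX): max(-1, 2, 6) = 6
B (MIN): min(0, 8, 6) = 0
G (MAX): max(-5, -7, -5) = -5
H (MAX): max(6, 9, 3) = 9
I (MAX): max(-2, -1, 0) = 0
F (MIN): min(-5, 9, 0) = -5
K (MAX): max(6, -6, 7) = 7
L (MAX): max(-7, 6, 0) = 6
J (MIN): min(7, 6, -3) = -3
Root (MAX): max(0, -5, -3) = 0

0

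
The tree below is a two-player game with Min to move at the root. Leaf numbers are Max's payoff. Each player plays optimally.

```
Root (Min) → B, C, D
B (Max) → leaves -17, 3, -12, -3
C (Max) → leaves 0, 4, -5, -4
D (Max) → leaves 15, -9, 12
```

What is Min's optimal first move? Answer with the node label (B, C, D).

B

B (Max): max(-17, 3, -12, -3) = 3
C (Max): max(0, 4, -5, -4) = 4
D (Max): max(15, -9, 12) = 15
Root (Min): min(3, 4, 15) = 3
Min picks the child with the lowest value: B (value 3).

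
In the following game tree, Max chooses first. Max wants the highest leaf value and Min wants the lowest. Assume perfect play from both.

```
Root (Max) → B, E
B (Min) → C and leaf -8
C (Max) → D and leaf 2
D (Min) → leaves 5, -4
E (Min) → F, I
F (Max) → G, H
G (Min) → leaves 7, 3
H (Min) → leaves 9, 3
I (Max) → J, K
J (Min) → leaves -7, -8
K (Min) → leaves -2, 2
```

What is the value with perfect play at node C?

2

D: min(5, -4) = -4
C: max(-4, 2) = 2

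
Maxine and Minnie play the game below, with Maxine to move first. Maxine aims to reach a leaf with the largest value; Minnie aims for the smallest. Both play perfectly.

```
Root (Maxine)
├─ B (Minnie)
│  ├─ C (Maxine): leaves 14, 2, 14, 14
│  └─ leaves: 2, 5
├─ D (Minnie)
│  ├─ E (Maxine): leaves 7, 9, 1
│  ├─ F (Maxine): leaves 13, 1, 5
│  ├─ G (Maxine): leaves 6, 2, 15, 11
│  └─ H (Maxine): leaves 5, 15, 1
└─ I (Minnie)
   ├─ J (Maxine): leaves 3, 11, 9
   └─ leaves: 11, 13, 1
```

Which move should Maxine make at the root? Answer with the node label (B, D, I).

D

C (Maxine): max(14, 2, 14, 14) = 14
B (Minnie): min(14, 2, 5) = 2
E (Maxine): max(7, 9, 1) = 9
F (Maxine): max(13, 1, 5) = 13
G (Maxine): max(6, 2, 15, 11) = 15
H (Maxine): max(5, 15, 1) = 15
D (Minnie): min(9, 13, 15, 15) = 9
J (Maxine): max(3, 11, 9) = 11
I (Minnie): min(11, 11, 13, 1) = 1
Root (Maxine): max(2, 9, 1) = 9
Maxine picks the child with the highest value: D (value 9).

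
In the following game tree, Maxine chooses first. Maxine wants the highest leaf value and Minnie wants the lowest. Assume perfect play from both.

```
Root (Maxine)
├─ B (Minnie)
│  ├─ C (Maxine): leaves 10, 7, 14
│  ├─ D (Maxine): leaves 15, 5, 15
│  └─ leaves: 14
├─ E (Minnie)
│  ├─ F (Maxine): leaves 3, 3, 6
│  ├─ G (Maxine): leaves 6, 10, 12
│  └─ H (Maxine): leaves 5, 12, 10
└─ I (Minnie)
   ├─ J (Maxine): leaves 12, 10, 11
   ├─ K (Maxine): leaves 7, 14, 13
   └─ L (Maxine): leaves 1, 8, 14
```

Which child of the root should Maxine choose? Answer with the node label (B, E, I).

B

C (Maxine): max(10, 7, 14) = 14
D (Maxine): max(15, 5, 15) = 15
B (Minnie): min(14, 15, 14) = 14
F (Maxine): max(3, 3, 6) = 6
G (Maxine): max(6, 10, 12) = 12
H (Maxine): max(5, 12, 10) = 12
E (Minnie): min(6, 12, 12) = 6
J (Maxine): max(12, 10, 11) = 12
K (Maxine): max(7, 14, 13) = 14
L (Maxine): max(1, 8, 14) = 14
I (Minnie): min(12, 14, 14) = 12
Root (Maxine): max(14, 6, 12) = 14
Maxine picks the child with the highest value: B (value 14).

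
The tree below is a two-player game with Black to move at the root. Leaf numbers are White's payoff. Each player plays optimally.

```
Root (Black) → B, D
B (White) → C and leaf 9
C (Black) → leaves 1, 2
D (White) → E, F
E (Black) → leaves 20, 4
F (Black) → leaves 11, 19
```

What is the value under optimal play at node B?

9

C: min(1, 2) = 1
B: max(1, 9) = 9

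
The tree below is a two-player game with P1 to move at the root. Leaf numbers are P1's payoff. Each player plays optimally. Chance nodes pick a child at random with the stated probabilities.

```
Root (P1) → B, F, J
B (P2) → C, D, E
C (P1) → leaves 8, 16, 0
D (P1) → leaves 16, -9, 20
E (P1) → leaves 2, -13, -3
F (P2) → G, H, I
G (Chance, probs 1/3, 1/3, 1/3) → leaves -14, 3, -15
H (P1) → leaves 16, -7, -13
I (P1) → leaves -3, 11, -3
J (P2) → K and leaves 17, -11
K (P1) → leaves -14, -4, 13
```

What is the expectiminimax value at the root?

C (P1): max(8, 16, 0) = 16
D (P1): max(16, -9, 20) = 20
E (P1): max(2, -13, -3) = 2
B (P2): min(16, 20, 2) = 2
G (Chance): 1/3·-14 + 1/3·3 + 1/3·-15 = -8.67
H (P1): max(16, -7, -13) = 16
I (P1): max(-3, 11, -3) = 11
F (P2): min(-8.67, 16, 11) = -8.67
K (P1): max(-14, -4, 13) = 13
J (P2): min(13, 17, -11) = -11
Root (P1): max(2, -8.67, -11) = 2

2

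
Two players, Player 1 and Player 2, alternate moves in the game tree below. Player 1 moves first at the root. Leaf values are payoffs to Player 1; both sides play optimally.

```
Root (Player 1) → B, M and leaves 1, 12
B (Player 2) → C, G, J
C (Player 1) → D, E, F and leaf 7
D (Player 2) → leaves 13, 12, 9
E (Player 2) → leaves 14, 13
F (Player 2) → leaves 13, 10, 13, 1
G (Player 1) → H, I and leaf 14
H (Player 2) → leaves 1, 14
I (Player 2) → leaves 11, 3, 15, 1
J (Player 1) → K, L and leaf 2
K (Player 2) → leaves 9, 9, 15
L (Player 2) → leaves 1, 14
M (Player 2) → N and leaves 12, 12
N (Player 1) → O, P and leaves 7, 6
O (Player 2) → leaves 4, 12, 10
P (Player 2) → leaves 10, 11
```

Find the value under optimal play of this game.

12

D (Player 2): min(13, 12, 9) = 9
E (Player 2): min(14, 13) = 13
F (Player 2): min(13, 10, 13, 1) = 1
C (Player 1): max(9, 13, 1, 7) = 13
H (Player 2): min(1, 14) = 1
I (Player 2): min(11, 3, 15, 1) = 1
G (Player 1): max(1, 1, 14) = 14
K (Player 2): min(9, 9, 15) = 9
L (Player 2): min(1, 14) = 1
J (Player 1): max(9, 1, 2) = 9
B (Player 2): min(13, 14, 9) = 9
O (Player 2): min(4, 12, 10) = 4
P (Player 2): min(10, 11) = 10
N (Player 1): max(4, 10, 7, 6) = 10
M (Player 2): min(10, 12, 12) = 10
Root (Player 1): max(9, 10, 1, 12) = 12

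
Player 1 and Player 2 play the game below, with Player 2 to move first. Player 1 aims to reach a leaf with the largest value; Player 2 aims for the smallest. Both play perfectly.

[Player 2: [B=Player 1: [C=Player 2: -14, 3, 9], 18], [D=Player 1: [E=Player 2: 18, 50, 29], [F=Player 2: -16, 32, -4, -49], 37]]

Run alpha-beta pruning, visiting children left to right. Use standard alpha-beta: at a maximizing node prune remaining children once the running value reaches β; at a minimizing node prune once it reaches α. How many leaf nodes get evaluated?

C [α=-∞,β=+∞]: v=-14
B [α=-∞,β=+∞]: v=18
E [α=-∞,β=18]: v=18
D [α=-∞,β=18]: v=18 after child 1 ≥ β → β-cutoff, skip 2
Root [α=-∞,β=+∞]: v=18
Leaves evaluated: 7 of 12.

7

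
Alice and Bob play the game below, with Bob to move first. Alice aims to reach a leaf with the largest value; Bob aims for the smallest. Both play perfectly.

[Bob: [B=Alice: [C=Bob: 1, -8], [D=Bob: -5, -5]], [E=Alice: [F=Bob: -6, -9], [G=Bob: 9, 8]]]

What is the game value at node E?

F: min(-6, -9) = -9
G: min(9, 8) = 8
E: max(-9, 8) = 8

8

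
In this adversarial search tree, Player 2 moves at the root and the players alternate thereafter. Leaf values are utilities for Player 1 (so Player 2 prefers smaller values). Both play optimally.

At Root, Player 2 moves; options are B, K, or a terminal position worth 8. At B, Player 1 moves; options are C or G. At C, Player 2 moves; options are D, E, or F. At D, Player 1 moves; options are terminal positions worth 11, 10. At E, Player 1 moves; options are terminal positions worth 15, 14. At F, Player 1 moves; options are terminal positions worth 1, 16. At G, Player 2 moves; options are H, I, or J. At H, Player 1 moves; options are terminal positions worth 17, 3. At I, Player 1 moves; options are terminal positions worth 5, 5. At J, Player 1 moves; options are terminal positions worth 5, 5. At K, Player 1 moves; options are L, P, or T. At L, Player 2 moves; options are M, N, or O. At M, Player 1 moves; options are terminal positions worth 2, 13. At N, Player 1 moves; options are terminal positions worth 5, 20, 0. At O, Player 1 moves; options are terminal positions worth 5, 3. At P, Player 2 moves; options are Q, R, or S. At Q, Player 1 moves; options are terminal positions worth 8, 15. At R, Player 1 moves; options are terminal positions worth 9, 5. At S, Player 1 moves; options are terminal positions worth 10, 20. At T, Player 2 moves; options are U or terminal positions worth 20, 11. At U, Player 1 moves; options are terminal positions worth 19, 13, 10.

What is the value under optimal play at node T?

11

U: max(19, 13, 10) = 19
T: min(19, 20, 11) = 11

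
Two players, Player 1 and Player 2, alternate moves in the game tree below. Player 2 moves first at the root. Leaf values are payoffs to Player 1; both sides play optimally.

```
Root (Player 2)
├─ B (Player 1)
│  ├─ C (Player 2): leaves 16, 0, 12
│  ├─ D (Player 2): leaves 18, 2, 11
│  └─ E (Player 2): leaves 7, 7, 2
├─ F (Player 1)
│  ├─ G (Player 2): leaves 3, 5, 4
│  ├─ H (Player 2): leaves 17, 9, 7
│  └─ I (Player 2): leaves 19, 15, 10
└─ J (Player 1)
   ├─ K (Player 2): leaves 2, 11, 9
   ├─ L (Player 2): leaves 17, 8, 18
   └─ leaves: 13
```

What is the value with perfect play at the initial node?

2

C (Player 2): min(16, 0, 12) = 0
D (Player 2): min(18, 2, 11) = 2
E (Player 2): min(7, 7, 2) = 2
B (Player 1): max(0, 2, 2) = 2
G (Player 2): min(3, 5, 4) = 3
H (Player 2): min(17, 9, 7) = 7
I (Player 2): min(19, 15, 10) = 10
F (Player 1): max(3, 7, 10) = 10
K (Player 2): min(2, 11, 9) = 2
L (Player 2): min(17, 8, 18) = 8
J (Player 1): max(2, 8, 13) = 13
Root (Player 2): min(2, 10, 13) = 2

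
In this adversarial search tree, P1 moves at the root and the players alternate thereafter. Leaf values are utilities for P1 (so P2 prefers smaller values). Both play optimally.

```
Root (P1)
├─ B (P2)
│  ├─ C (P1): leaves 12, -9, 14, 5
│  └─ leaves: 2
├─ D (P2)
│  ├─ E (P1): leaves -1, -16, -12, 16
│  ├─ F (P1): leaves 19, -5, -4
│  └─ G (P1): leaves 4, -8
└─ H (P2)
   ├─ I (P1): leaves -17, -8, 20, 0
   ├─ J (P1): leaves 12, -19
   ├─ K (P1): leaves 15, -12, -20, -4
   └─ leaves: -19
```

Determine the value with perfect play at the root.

4

C (P1): max(12, -9, 14, 5) = 14
B (P2): min(14, 2) = 2
E (P1): max(-1, -16, -12, 16) = 16
F (P1): max(19, -5, -4) = 19
G (P1): max(4, -8) = 4
D (P2): min(16, 19, 4) = 4
I (P1): max(-17, -8, 20, 0) = 20
J (P1): max(12, -19) = 12
K (P1): max(15, -12, -20, -4) = 15
H (P2): min(20, 12, 15, -19) = -19
Root (P1): max(2, 4, -19) = 4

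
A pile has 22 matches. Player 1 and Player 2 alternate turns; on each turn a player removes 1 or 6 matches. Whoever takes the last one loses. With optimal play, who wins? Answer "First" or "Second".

Mark each pile size as W (mover wins) or L (mover loses):
i:   0  1  2  3  4  5  6  7  8  9 10 11 12 13 14 15 16 17 18 19 20 21 22
     W  L  W  L  W  L  W  W  L  W  L  W  L  W  W  L  W  L  W  L  W  W  L
Position 22 is L, so the second player wins.

Second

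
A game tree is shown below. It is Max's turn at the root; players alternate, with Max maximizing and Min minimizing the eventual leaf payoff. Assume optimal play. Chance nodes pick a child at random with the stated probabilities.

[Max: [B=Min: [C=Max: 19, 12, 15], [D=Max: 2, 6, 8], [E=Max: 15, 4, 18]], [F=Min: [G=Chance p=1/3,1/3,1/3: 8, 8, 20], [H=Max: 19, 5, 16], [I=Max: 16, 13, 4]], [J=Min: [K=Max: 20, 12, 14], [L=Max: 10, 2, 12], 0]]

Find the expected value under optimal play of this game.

12

C (Max): max(19, 12, 15) = 19
D (Max): max(2, 6, 8) = 8
E (Max): max(15, 4, 18) = 18
B (Min): min(19, 8, 18) = 8
G (Chance): 1/3·8 + 1/3·8 + 1/3·20 = 12
H (Max): max(19, 5, 16) = 19
I (Max): max(16, 13, 4) = 16
F (Min): min(12, 19, 16) = 12
K (Max): max(20, 12, 14) = 20
L (Max): max(10, 2, 12) = 12
J (Min): min(20, 12, 0) = 0
Root (Max): max(8, 12, 0) = 12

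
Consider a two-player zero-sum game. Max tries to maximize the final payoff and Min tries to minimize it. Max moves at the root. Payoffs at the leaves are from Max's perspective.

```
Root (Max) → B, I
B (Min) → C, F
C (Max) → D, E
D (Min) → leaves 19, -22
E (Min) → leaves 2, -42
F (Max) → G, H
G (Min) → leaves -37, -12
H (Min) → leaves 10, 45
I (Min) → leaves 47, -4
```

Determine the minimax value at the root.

D (Min): min(19, -22) = -22
E (Min): min(2, -42) = -42
C (Max): max(-22, -42) = -22
G (Min): min(-37, -12) = -37
H (Min): min(10, 45) = 10
F (Max): max(-37, 10) = 10
B (Min): min(-22, 10) = -22
I (Min): min(47, -4) = -4
Root (Max): max(-22, -4) = -4

-4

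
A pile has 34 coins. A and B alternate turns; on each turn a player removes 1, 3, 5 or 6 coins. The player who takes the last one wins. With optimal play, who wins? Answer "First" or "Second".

i:   0  1  2  3  4  5  6  7  8  9 10 11 12 13 14 15 16 17 18 19 20 21 22 23 24 25 26 27 28 29 30 31 32 33 34
     L  W  L  W  L  W  W  W  W  W  W  L  W  L  W  L  W  W  W  W  W  W  L  W  L  W  L  W  W  W  W  W  W  L  W
Position 34 is W, so the first player wins.

First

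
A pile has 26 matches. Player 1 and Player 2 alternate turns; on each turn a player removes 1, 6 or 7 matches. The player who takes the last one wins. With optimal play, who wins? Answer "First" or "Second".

Second

W/L table (W = player to move can force a win):
i:   0  1  2  3  4  5  6  7  8  9 10 11 12 13 14 15 16 17 18 19 20 21 22 23 24 25 26
     L  W  L  W  L  W  W  W  W  W  W  W  L  W  L  W  L  W  W  W  W  W  W  W  L  W  L
Position 26 is L, so the second player wins.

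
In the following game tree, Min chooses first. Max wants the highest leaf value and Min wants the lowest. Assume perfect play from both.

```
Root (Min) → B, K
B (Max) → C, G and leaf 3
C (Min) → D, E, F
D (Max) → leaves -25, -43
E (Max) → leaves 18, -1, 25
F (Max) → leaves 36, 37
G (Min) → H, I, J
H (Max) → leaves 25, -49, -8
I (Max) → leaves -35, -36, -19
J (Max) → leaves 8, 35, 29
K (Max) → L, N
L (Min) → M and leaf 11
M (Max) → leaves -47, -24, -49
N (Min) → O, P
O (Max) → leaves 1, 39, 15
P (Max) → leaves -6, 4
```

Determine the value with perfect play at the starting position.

D (Max): max(-25, -43) = -25
E (Max): max(18, -1, 25) = 25
F (Max): max(36, 37) = 37
C (Min): min(-25, 25, 37) = -25
H (Max): max(25, -49, -8) = 25
I (Max): max(-35, -36, -19) = -19
J (Max): max(8, 35, 29) = 35
G (Min): min(25, -19, 35) = -19
B (Max): max(-25, -19, 3) = 3
M (Max): max(-47, -24, -49) = -24
L (Min): min(-24, 11) = -24
O (Max): max(1, 39, 15) = 39
P (Max): max(-6, 4) = 4
N (Min): min(39, 4) = 4
K (Max): max(-24, 4) = 4
Root (Min): min(3, 4) = 3

3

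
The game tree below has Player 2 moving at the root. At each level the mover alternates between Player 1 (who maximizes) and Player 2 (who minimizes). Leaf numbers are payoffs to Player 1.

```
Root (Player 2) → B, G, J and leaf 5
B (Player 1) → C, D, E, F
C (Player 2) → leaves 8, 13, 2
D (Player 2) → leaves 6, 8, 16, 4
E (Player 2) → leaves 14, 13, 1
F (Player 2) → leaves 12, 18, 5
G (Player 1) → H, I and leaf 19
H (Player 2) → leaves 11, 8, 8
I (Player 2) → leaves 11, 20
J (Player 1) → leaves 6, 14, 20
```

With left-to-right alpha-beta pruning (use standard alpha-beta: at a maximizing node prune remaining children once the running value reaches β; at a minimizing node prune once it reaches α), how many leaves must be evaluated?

C [α=-∞,β=+∞]: v=2
D [α=2,β=+∞]: v=4
E [α=4,β=+∞]: v=1
F [α=4,β=+∞]: v=5
B [α=-∞,β=+∞]: v=5
H [α=-∞,β=5]: v=8
G [α=-∞,β=5]: v=8 after child 1 ≥ β → β-cutoff, skip 2
J [α=-∞,β=5]: v=6 after child 1 ≥ β → β-cutoff, skip 2
Root [α=-∞,β=+∞]: v=5
Leaves evaluated: 18 of 23.

18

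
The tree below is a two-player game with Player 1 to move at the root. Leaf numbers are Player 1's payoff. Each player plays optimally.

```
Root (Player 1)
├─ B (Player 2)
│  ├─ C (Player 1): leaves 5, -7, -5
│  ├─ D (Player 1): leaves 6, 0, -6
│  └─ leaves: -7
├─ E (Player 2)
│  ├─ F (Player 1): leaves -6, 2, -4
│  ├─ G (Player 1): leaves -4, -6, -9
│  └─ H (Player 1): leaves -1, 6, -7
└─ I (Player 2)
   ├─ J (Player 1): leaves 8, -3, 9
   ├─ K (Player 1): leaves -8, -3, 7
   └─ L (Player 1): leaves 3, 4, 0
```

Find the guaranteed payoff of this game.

4

C (Player 1): max(5, -7, -5) = 5
D (Player 1): max(6, 0, -6) = 6
B (Player 2): min(5, 6, -7) = -7
F (Player 1): max(-6, 2, -4) = 2
G (Player 1): max(-4, -6, -9) = -4
H (Player 1): max(-1, 6, -7) = 6
E (Player 2): min(2, -4, 6) = -4
J (Player 1): max(8, -3, 9) = 9
K (Player 1): max(-8, -3, 7) = 7
L (Player 1): max(3, 4, 0) = 4
I (Player 2): min(9, 7, 4) = 4
Root (Player 1): max(-7, -4, 4) = 4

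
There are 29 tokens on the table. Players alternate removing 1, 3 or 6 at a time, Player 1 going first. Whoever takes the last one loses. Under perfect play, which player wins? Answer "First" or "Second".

First

Compute winning (W) and losing (L) positions by backward induction:
i:   0  1  2  3  4  5  6  7  8  9 10 11 12 13 14 15 16 17 18 19 20 21 22 23 24 25 26 27 28 29
     W  L  W  L  W  L  W  W  W  W  L  W  L  W  L  W  W  W  W  L  W  L  W  L  W  W  W  W  L  W
Position 29 is W, so the first player wins.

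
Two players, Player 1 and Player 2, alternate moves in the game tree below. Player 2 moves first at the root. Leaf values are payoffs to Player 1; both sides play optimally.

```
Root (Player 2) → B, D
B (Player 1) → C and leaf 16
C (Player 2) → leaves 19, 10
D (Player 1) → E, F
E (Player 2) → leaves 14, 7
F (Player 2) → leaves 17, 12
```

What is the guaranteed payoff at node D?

12

E: min(14, 7) = 7
F: min(17, 12) = 12
D: max(7, 12) = 12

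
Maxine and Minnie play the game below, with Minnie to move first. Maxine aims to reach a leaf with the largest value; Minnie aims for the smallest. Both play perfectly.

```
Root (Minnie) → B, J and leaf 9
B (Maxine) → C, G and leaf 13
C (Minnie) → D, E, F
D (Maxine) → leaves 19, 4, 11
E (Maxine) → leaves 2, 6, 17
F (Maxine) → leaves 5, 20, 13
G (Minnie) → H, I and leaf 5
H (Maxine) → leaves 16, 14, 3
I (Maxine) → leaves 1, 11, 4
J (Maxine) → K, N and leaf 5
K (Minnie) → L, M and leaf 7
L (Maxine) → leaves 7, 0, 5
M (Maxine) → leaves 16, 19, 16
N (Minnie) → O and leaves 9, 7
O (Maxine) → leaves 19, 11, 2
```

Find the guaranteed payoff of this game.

7

D (Maxine): max(19, 4, 11) = 19
E (Maxine): max(2, 6, 17) = 17
F (Maxine): max(5, 20, 13) = 20
C (Minnie): min(19, 17, 20) = 17
H (Maxine): max(16, 14, 3) = 16
I (Maxine): max(1, 11, 4) = 11
G (Minnie): min(16, 11, 5) = 5
B (Maxine): max(17, 5, 13) = 17
L (Maxine): max(7, 0, 5) = 7
M (Maxine): max(16, 19, 16) = 19
K (Minnie): min(7, 19, 7) = 7
O (Maxine): max(19, 11, 2) = 19
N (Minnie): min(19, 9, 7) = 7
J (Maxine): max(7, 7, 5) = 7
Root (Minnie): min(17, 7, 9) = 7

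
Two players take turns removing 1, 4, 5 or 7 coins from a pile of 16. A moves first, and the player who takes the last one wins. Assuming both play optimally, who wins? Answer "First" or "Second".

Second

i:   0  1  2  3  4  5  6  7  8  9 10 11 12 13 14 15 16
     L  W  L  W  W  W  W  W  L  W  L  W  W  W  W  W  L
Position 16 is L, so the second player wins.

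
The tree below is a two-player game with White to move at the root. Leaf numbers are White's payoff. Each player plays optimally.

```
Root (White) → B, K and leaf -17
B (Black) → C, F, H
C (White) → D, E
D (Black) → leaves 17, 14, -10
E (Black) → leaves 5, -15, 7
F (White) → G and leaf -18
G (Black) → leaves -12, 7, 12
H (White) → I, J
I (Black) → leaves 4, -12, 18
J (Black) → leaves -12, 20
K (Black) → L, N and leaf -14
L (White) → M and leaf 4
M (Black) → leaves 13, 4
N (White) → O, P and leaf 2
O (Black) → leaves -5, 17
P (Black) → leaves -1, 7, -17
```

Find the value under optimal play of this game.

-12

D (Black): min(17, 14, -10) = -10
E (Black): min(5, -15, 7) = -15
C (White): max(-10, -15) = -10
G (Black): min(-12, 7, 12) = -12
F (White): max(-12, -18) = -12
I (Black): min(4, -12, 18) = -12
J (Black): min(-12, 20) = -12
H (White): max(-12, -12) = -12
B (Black): min(-10, -12, -12) = -12
M (Black): min(13, 4) = 4
L (White): max(4, 4) = 4
O (Black): min(-5, 17) = -5
P (Black): min(-1, 7, -17) = -17
N (White): max(-5, -17, 2) = 2
K (Black): min(4, 2, -14) = -14
Root (White): max(-12, -14, -17) = -12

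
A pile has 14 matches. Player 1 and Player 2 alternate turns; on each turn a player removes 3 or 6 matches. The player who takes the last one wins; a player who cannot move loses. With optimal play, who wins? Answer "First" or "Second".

First

Positions where the player to move wins (W) vs loses (L):
i:   0  1  2  3  4  5  6  7  8  9 10 11 12 13 14
     L  L  L  W  W  W  W  W  W  L  L  L  W  W  W
Position 14 is W, so the first player wins.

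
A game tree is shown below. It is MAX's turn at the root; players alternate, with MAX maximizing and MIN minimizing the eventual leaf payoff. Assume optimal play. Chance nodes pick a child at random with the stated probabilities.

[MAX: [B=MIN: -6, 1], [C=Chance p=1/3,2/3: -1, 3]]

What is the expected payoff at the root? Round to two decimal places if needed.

B (MIN): min(-6, 1) = -6
C (Chance): 1/3·-1 + 2/3·3 = 1.67
Root (MAX): max(-6, 1.67) = 1.67

1.67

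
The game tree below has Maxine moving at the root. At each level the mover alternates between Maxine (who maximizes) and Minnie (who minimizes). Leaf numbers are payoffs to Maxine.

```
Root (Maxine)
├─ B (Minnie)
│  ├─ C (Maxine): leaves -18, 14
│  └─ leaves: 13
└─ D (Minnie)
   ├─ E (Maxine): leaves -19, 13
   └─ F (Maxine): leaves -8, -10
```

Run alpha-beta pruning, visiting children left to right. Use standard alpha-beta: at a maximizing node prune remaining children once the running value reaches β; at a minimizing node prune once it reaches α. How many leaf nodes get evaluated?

5

C [α=-∞,β=+∞]: v=14
B [α=-∞,β=+∞]: v=13
E [α=13,β=+∞]: v=13
D [α=13,β=+∞]: v=13 after child 1 ≤ α → α-cutoff, skip 1
Root [α=-∞,β=+∞]: v=13
Leaves evaluated: 5 of 7.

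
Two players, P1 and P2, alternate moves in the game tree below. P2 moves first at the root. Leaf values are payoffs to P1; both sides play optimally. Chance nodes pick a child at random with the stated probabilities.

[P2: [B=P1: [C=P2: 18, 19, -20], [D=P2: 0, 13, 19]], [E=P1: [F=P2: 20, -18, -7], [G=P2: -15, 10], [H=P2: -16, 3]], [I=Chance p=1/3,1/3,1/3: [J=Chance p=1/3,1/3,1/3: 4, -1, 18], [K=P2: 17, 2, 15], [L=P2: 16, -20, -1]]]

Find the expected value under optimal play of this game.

C (P2): min(18, 19, -20) = -20
D (P2): min(0, 13, 19) = 0
B (P1): max(-20, 0) = 0
F (P2): min(20, -18, -7) = -18
G (P2): min(-15, 10) = -15
H (P2): min(-16, 3) = -16
E (P1): max(-18, -15, -16) = -15
J (Chance): 1/3·4 + 1/3·-1 + 1/3·18 = 7
K (P2): min(17, 2, 15) = 2
L (P2): min(16, -20, -1) = -20
I (Chance): 1/3·7 + 1/3·2 + 1/3·-20 = -3.67
Root (P2): min(0, -15, -3.67) = -15

-15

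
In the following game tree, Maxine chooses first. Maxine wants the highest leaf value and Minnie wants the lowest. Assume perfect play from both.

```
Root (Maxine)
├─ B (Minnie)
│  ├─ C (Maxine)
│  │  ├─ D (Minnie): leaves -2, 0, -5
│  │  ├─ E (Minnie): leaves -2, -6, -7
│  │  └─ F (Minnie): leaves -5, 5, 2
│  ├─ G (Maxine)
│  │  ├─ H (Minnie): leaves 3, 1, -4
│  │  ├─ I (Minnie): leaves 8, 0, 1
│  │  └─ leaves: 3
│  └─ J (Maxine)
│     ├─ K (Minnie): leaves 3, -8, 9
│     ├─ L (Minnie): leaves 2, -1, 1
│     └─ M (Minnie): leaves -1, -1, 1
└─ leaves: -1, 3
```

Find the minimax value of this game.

3

D (Minnie): min(-2, 0, -5) = -5
E (Minnie): min(-2, -6, -7) = -7
F (Minnie): min(-5, 5, 2) = -5
C (Maxine): max(-5, -7, -5) = -5
H (Minnie): min(3, 1, -4) = -4
I (Minnie): min(8, 0, 1) = 0
G (Maxine): max(-4, 0, 3) = 3
K (Minnie): min(3, -8, 9) = -8
L (Minnie): min(2, -1, 1) = -1
M (Minnie): min(-1, -1, 1) = -1
J (Maxine): max(-8, -1, -1) = -1
B (Minnie): min(-5, 3, -1) = -5
Root (Maxine): max(-5, -1, 3) = 3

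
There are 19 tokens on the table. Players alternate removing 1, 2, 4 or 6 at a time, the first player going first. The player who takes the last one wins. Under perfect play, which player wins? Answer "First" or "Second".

Mark each pile size as W (mover wins) or L (mover loses):
i:   0  1  2  3  4  5  6  7  8  9 10 11 12 13 14 15 16 17 18 19
     L  W  W  L  W  W  W  W  L  W  W  L  W  W  W  W  L  W  W  L
Position 19 is L, so the second player wins.

Second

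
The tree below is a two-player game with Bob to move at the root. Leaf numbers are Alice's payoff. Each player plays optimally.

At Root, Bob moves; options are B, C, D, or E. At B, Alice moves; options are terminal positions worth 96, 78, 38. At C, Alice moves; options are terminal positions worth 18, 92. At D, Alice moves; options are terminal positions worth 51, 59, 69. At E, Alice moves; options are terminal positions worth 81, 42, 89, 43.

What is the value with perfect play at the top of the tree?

B (Alice): max(96, 78, 38) = 96
C (Alice): max(18, 92) = 92
D (Alice): max(51, 59, 69) = 69
E (Alice): max(81, 42, 89, 43) = 89
Root (Bob): min(96, 92, 69, 89) = 69

69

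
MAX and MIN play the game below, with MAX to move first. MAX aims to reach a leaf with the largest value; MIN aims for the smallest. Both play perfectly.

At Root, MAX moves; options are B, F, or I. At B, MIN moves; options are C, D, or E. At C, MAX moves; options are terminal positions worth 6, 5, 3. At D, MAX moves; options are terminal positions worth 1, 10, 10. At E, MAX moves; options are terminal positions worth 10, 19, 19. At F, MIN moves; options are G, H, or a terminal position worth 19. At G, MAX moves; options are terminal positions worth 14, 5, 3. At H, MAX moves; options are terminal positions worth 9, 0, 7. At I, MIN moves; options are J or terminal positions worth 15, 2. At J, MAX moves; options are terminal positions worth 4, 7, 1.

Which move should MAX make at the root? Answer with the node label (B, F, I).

F

C (MAX): max(6, 5, 3) = 6
D (MAX): max(1, 10, 10) = 10
E (MAX): max(10, 19, 19) = 19
B (MIN): min(6, 10, 19) = 6
G (MAX): max(14, 5, 3) = 14
H (MAX): max(9, 0, 7) = 9
F (MIN): min(14, 9, 19) = 9
J (MAX): max(4, 7, 1) = 7
I (MIN): min(7, 15, 2) = 2
Root (MAX): max(6, 9, 2) = 9
MAX picks the child with the highest value: F (value 9).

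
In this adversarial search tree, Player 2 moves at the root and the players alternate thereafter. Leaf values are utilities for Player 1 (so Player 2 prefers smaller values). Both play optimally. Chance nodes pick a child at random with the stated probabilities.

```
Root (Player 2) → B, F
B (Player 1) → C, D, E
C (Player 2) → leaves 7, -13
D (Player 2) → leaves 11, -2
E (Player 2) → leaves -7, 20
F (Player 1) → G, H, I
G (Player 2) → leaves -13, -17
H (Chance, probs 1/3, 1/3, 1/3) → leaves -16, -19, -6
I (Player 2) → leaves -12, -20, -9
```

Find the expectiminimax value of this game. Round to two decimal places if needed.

-13.67

C (Player 2): min(7, -13) = -13
D (Player 2): min(11, -2) = -2
E (Player 2): min(-7, 20) = -7
B (Player 1): max(-13, -2, -7) = -2
G (Player 2): min(-13, -17) = -17
H (Chance): 1/3·-16 + 1/3·-19 + 1/3·-6 = -13.67
I (Player 2): min(-12, -20, -9) = -20
F (Player 1): max(-17, -13.67, -20) = -13.67
Root (Player 2): min(-2, -13.67) = -13.67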